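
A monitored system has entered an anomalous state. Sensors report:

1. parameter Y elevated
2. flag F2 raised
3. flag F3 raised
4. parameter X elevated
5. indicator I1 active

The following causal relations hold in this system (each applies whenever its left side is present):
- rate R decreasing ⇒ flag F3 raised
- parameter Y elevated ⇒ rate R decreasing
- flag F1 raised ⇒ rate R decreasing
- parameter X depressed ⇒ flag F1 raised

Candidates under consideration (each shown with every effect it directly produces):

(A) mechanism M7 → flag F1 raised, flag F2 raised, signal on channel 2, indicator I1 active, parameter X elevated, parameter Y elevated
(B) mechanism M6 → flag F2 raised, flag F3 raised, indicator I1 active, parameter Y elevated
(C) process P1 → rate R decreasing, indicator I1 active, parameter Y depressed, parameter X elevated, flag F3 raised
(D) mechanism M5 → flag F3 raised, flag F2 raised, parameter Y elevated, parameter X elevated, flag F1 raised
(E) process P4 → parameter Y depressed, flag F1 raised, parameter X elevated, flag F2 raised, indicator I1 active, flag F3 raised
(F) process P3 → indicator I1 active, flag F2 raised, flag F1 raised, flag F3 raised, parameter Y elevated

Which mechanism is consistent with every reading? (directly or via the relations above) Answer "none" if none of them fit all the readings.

Testing each hypothesis:
(A) mechanism M7 — accounts for every observation (flag F3 raised through parameter Y elevated → rate R decreasing → flag F3 raised)
(B) mechanism M6 — parameter Y elevated ✓; flag F2 raised ✓; flag F3 raised ✓; parameter X elevated ✗; indicator I1 active ✓
(C) process P1 — parameter Y elevated ✗; flag F2 raised ✗; flag F3 raised ✓; parameter X elevated ✓; indicator I1 active ✓
(D) mechanism M5 — parameter Y elevated ✓; flag F2 raised ✓; flag F3 raised ✓; parameter X elevated ✓; indicator I1 active ✗
(E) process P4 — fails on parameter Y elevated (predicts parameter Y depressed, not parameter Y elevated)
(F) process P3 — parameter Y elevated ✓; flag F2 raised ✓; flag F3 raised ✓; parameter X elevated ✗; indicator I1 active ✓
(A) alone accounts for all the evidence.

A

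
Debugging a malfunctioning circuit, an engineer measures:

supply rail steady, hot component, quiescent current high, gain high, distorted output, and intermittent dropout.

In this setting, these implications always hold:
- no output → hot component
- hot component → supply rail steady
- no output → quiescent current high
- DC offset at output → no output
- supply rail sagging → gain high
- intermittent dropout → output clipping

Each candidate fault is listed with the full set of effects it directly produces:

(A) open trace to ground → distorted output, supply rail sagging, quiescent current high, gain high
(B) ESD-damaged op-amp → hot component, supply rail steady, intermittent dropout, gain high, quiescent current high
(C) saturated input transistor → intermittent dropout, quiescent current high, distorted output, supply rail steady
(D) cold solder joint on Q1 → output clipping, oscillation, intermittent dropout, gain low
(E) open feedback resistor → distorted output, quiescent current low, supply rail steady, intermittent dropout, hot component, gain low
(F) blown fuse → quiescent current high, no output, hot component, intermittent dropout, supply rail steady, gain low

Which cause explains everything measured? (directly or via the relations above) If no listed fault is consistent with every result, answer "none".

For each candidate, compare predicted effects to what was observed:
(A) open trace to ground — supply rail steady miss; hot component miss; quiescent current high match; gain high match; distorted output match; intermittent dropout miss
(B) ESD-damaged op-amp — does not account for distorted output
(C) saturated input transistor — does not account for hot component, gain high
(D) cold solder joint on Q1 — fails on supply rail steady, hot component, quiescent current high, gain high, distorted output (predicts gain low, not gain high)
(E) open feedback resistor — fails on quiescent current high, gain high (predicts quiescent current low, not quiescent current high; predicts gain low, not gain high)
(F) blown fuse — supply rail steady match; hot component match; quiescent current high match; gain high miss; distorted output miss; intermittent dropout match
Every candidate fails on at least one observation.

none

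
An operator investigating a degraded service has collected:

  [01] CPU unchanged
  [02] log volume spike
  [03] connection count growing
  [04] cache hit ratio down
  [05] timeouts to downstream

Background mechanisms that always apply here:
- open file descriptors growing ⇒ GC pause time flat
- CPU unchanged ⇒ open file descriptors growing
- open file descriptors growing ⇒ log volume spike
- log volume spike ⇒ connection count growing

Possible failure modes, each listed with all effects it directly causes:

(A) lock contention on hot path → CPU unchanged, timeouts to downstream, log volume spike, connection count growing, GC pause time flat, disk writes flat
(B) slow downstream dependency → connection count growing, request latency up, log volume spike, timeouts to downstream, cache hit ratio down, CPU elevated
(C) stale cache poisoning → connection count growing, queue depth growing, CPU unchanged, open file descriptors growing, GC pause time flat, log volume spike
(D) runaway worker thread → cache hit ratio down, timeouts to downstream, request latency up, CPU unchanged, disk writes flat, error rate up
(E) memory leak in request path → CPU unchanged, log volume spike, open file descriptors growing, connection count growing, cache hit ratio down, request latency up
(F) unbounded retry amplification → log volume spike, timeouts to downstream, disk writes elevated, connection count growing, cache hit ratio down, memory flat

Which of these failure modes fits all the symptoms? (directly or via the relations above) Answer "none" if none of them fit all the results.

Checking each candidate against the observations:
(A) lock contention on hot path — CPU unchanged yes; log volume spike yes; connection count growing yes; cache hit ratio down NO; timeouts to downstream yes
(B) slow downstream dependency — fails on CPU unchanged (predicts CPU elevated, not CPU unchanged)
(C) stale cache poisoning — CPU unchanged yes; log volume spike yes; connection count growing yes; cache hit ratio down NO; timeouts to downstream NO
(D) runaway worker thread — accounts for every observation (log volume spike by CPU unchanged → open file descriptors growing → log volume spike)
(E) memory leak in request path — does not account for timeouts to downstream
(F) unbounded retry amplification — does not account for CPU unchanged
(D) is the only candidate with no mismatches.

D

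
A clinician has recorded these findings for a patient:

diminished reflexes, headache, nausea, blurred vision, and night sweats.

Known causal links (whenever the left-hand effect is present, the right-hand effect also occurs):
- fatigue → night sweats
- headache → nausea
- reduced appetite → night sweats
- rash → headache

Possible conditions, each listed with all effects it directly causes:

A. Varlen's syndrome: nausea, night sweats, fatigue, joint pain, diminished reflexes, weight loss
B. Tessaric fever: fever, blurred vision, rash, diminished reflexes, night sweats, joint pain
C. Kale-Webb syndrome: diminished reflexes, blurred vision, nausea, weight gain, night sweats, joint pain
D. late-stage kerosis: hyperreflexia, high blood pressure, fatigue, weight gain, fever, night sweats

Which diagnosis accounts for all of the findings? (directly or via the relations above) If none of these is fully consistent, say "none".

Testing each hypothesis:
(A) Varlen's syndrome — does not account for headache, blurred vision
(B) Tessaric fever — accounts for every observation (headache via rash → headache)
(C) Kale-Webb syndrome — does not account for headache
(D) late-stage kerosis — fails on diminished reflexes, headache, nausea, blurred vision (predicts hyperreflexia, not diminished reflexes)
Only (B) is consistent with every observation.

B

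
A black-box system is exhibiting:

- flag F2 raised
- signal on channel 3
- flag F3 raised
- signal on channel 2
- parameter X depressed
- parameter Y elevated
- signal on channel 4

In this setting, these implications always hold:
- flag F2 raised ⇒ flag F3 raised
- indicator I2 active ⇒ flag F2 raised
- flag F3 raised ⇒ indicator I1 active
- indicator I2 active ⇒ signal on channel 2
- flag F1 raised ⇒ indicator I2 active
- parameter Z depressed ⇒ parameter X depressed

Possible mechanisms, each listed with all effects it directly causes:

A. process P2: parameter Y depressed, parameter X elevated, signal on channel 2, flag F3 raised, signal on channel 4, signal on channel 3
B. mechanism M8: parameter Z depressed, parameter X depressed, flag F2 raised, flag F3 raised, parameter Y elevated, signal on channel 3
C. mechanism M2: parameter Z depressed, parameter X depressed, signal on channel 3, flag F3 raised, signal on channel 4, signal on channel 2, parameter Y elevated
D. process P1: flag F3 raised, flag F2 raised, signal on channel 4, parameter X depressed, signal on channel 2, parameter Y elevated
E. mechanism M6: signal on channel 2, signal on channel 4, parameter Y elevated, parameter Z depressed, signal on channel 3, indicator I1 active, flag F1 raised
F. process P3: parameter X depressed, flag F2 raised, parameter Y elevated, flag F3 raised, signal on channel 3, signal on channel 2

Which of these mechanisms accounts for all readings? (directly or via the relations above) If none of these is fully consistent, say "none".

Testing each hypothesis:
(A) process P2 — flag F2 raised miss; signal on channel 3 match; flag F3 raised match; signal on channel 2 match; parameter X depressed miss; parameter Y elevated miss; signal on channel 4 match
(B) mechanism M8 — flag F2 raised match; signal on channel 3 match; flag F3 raised match; signal on channel 2 miss; parameter X depressed match; parameter Y elevated match; signal on channel 4 miss
(C) mechanism M2 — does not account for flag F2 raised
(D) process P1 — flag F2 raised match; signal on channel 3 miss; flag F3 raised match; signal on channel 2 match; parameter X depressed match; parameter Y elevated match; signal on channel 4 match
(E) mechanism M6 — flag F2 raised match (by flag F1 raised → indicator I2 active → flag F2 raised); signal on channel 3 match; flag F3 raised match (by flag F1 raised → indicator I2 active → flag F2 raised → flag F3 raised); signal on channel 2 match; parameter X depressed match (by parameter Z depressed → parameter X depressed); parameter Y elevated match; signal on channel 4 match
(F) process P3 — does not account for signal on channel 4
Only (E) is consistent with every observation.

E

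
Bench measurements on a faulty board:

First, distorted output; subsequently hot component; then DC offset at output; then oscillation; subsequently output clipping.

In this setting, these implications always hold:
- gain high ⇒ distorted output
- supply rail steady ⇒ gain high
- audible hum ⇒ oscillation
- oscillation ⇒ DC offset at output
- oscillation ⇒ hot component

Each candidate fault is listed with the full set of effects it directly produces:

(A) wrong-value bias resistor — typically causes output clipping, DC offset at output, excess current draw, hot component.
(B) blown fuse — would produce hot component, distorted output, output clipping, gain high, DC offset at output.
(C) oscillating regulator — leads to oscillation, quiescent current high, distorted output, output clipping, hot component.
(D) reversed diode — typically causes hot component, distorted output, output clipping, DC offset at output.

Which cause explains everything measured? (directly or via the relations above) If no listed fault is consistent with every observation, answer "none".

For each candidate, compare predicted effects to what was observed:
(A) wrong-value bias resistor — does not account for distorted output, oscillation
(B) blown fuse — distorted output ✓; hot component ✓; DC offset at output ✓; oscillation ✗; output clipping ✓
(C) oscillating regulator — distorted output ✓; hot component ✓; DC offset at output ✓ (via oscillation → DC offset at output); oscillation ✓; output clipping ✓
(D) reversed diode — does not account for oscillation
(C) alone accounts for all the evidence.

C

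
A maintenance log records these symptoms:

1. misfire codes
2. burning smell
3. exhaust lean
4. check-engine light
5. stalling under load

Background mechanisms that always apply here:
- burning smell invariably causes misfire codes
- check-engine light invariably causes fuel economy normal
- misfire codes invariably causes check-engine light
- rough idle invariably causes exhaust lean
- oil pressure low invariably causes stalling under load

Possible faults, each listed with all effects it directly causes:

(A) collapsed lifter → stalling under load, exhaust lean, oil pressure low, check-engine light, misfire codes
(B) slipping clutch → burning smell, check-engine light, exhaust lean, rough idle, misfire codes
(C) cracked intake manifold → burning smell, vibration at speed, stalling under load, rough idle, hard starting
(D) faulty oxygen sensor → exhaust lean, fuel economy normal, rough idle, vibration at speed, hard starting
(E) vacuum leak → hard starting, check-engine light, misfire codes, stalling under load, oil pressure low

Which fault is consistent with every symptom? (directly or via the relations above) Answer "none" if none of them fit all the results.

C

For each candidate, compare predicted effects to what was observed:
(A) collapsed lifter — does not account for burning smell
(B) slipping clutch — misfire codes +; burning smell +; exhaust lean +; check-engine light +; stalling under load -
(C) cracked intake manifold — accounts for every observation (misfire codes by burning smell → misfire codes)
(D) faulty oxygen sensor — does not account for misfire codes, burning smell, check-engine light, stalling under load
(E) vacuum leak — misfire codes +; burning smell -; exhaust lean -; check-engine light +; stalling under load +
(C) alone accounts for all the evidence.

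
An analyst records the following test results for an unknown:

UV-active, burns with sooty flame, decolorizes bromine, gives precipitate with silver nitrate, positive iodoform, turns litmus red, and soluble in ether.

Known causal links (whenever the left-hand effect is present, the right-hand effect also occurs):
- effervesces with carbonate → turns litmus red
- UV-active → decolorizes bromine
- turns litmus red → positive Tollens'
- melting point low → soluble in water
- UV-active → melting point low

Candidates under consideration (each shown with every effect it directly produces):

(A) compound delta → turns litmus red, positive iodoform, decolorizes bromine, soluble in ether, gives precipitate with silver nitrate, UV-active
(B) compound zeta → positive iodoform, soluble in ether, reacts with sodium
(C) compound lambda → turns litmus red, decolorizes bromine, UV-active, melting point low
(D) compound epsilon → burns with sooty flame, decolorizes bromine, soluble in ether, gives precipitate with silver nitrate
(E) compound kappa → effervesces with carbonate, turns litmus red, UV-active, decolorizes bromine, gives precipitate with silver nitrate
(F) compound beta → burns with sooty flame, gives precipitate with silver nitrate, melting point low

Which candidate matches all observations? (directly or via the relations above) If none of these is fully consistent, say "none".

none

For each candidate, compare predicted effects to what was observed:
(A) compound delta — does not account for burns with sooty flame
(B) compound zeta — UV-active miss; burns with sooty flame miss; decolorizes bromine miss; gives precipitate with silver nitrate miss; positive iodoform match; turns litmus red miss; soluble in ether match
(C) compound lambda — does not account for burns with sooty flame, gives precipitate with silver nitrate, positive iodoform, soluble in ether
(D) compound epsilon — does not account for UV-active, positive iodoform, turns litmus red
(E) compound kappa — UV-active match; burns with sooty flame miss; decolorizes bromine match; gives precipitate with silver nitrate match; positive iodoform miss; turns litmus red match; soluble in ether miss
(F) compound beta — UV-active miss; burns with sooty flame match; decolorizes bromine miss; gives precipitate with silver nitrate match; positive iodoform miss; turns litmus red miss; soluble in ether miss
None of the listed candidates fits everything.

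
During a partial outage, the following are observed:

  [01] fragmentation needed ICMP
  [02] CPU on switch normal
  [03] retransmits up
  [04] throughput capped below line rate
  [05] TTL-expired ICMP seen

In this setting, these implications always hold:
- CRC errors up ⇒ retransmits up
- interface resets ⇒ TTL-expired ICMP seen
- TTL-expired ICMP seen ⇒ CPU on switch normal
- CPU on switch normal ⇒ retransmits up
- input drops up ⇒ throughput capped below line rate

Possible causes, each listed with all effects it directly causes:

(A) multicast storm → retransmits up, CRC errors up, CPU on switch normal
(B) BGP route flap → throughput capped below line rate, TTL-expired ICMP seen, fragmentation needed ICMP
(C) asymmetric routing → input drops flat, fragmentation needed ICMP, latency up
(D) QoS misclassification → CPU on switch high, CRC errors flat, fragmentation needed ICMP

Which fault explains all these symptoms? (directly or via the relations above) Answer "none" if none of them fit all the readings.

B

Per-candidate check:
(A) multicast storm — fragmentation needed ICMP miss; CPU on switch normal match; retransmits up match; throughput capped below line rate miss; TTL-expired ICMP seen miss
(B) BGP route flap — fragmentation needed ICMP match; CPU on switch normal match (through TTL-expired ICMP seen → CPU on switch normal); retransmits up match (through TTL-expired ICMP seen → CPU on switch normal → retransmits up); throughput capped below line rate match; TTL-expired ICMP seen match
(C) asymmetric routing — does not account for CPU on switch normal, retransmits up, throughput capped below line rate, TTL-expired ICMP seen
(D) QoS misclassification — fragmentation needed ICMP match; CPU on switch normal miss; retransmits up miss; throughput capped below line rate miss; TTL-expired ICMP seen miss
(B) alone accounts for all the evidence.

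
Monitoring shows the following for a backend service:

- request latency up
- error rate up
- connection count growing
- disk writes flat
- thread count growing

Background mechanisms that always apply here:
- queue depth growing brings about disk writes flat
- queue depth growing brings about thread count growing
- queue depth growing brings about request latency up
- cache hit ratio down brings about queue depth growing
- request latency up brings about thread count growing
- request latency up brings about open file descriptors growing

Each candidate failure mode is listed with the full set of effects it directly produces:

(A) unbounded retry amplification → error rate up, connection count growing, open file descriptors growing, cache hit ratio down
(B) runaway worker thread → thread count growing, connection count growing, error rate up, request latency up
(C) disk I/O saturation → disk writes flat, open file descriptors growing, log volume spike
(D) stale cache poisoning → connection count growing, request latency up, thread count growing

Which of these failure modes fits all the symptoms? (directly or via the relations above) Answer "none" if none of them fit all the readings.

A

Checking each candidate against the observations:
(A) unbounded retry amplification — accounts for every observation (request latency up through cache hit ratio down → queue depth growing → request latency up)
(B) runaway worker thread — does not account for disk writes flat
(C) disk I/O saturation — does not account for request latency up, error rate up, connection count growing, thread count growing
(D) stale cache poisoning — request latency up match; error rate up miss; connection count growing match; disk writes flat miss; thread count growing match
(A) alone accounts for all the evidence.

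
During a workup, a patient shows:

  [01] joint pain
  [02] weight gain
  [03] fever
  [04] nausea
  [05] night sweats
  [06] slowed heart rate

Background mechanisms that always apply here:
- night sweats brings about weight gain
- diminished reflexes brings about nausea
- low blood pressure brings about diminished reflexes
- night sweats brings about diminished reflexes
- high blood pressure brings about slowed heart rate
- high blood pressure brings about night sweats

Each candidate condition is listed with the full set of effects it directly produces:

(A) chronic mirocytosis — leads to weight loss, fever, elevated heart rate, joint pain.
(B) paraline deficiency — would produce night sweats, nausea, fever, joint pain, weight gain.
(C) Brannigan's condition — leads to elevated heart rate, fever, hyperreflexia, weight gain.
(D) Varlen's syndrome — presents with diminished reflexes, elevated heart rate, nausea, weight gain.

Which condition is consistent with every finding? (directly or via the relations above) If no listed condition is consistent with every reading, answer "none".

Per-candidate check:
(A) chronic mirocytosis — joint pain +; weight gain -; fever +; nausea -; night sweats -; slowed heart rate -
(B) paraline deficiency — does not account for slowed heart rate
(C) Brannigan's condition — joint pain -; weight gain +; fever +; nausea -; night sweats -; slowed heart rate -
(D) Varlen's syndrome — fails on joint pain, fever, night sweats, slowed heart rate (predicts elevated heart rate, not slowed heart rate)
Every candidate fails on at least one observation.

none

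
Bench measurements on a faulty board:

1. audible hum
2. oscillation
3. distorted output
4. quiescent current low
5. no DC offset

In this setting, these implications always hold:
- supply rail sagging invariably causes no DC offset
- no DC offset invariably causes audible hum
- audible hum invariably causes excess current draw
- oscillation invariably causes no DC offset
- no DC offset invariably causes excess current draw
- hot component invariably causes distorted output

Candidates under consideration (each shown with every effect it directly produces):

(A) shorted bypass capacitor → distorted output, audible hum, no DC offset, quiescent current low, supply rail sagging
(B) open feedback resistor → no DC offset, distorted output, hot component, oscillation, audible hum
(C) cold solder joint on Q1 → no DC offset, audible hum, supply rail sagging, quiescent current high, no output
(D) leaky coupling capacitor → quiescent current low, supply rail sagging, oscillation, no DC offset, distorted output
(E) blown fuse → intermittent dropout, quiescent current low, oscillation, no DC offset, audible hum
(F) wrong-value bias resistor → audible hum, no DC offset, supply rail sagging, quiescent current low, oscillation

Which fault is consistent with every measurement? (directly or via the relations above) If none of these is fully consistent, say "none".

D

Checking each candidate against the observations:
(A) shorted bypass capacitor — audible hum +; oscillation -; distorted output +; quiescent current low +; no DC offset +
(B) open feedback resistor — audible hum +; oscillation +; distorted output +; quiescent current low -; no DC offset +
(C) cold solder joint on Q1 — audible hum +; oscillation -; distorted output -; quiescent current low -; no DC offset +
(D) leaky coupling capacitor — accounts for every observation (audible hum via no DC offset → audible hum)
(E) blown fuse — audible hum +; oscillation +; distorted output -; quiescent current low +; no DC offset +
(F) wrong-value bias resistor — audible hum +; oscillation +; distorted output -; quiescent current low +; no DC offset +
(D) alone accounts for all the evidence.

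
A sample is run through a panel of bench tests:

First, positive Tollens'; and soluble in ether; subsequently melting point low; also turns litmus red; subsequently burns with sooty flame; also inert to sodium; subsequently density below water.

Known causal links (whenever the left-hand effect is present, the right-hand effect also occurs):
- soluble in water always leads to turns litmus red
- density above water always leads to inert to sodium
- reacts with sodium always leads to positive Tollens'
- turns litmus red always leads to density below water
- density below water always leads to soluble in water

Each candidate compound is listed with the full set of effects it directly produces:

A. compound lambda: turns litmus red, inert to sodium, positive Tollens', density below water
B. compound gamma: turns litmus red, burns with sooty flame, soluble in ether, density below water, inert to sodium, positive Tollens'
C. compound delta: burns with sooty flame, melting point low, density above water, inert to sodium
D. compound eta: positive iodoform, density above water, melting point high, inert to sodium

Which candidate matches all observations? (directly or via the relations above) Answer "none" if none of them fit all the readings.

none

Per-candidate check:
(A) compound lambda — positive Tollens' ✓; soluble in ether ✗; melting point low ✗; turns litmus red ✓; burns with sooty flame ✗; inert to sodium ✓; density below water ✓
(B) compound gamma — positive Tollens' ✓; soluble in ether ✓; melting point low ✗; turns litmus red ✓; burns with sooty flame ✓; inert to sodium ✓; density below water ✓
(C) compound delta — positive Tollens' ✗; soluble in ether ✗; melting point low ✓; turns litmus red ✗; burns with sooty flame ✓; inert to sodium ✓; density below water ✗
(D) compound eta — fails on positive Tollens', soluble in ether, melting point low, turns litmus red, burns with sooty flame, density below water (predicts melting point high, not melting point low; predicts density above water, not density below water)
No candidate is consistent with all observations.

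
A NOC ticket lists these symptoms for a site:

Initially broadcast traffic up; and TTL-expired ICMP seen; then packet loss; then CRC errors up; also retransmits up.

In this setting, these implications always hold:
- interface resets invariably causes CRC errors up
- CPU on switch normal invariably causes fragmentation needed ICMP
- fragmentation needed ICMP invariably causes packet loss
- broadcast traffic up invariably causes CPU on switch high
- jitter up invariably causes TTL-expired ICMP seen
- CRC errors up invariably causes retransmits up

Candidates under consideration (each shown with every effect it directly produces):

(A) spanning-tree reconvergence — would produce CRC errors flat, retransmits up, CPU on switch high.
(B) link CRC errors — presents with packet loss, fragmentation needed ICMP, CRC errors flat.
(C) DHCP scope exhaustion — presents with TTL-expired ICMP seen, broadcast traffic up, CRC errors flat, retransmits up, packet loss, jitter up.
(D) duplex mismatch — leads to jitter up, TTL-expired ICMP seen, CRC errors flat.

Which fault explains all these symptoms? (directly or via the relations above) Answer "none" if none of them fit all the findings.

Checking each candidate against the observations:
(A) spanning-tree reconvergence — broadcast traffic up -; TTL-expired ICMP seen -; packet loss -; CRC errors up -; retransmits up +
(B) link CRC errors — fails on broadcast traffic up, TTL-expired ICMP seen, CRC errors up, retransmits up (predicts CRC errors flat, not CRC errors up)
(C) DHCP scope exhaustion — fails on CRC errors up (predicts CRC errors flat, not CRC errors up)
(D) duplex mismatch — fails on broadcast traffic up, packet loss, CRC errors up, retransmits up (predicts CRC errors flat, not CRC errors up)
No candidate is consistent with all observations.

none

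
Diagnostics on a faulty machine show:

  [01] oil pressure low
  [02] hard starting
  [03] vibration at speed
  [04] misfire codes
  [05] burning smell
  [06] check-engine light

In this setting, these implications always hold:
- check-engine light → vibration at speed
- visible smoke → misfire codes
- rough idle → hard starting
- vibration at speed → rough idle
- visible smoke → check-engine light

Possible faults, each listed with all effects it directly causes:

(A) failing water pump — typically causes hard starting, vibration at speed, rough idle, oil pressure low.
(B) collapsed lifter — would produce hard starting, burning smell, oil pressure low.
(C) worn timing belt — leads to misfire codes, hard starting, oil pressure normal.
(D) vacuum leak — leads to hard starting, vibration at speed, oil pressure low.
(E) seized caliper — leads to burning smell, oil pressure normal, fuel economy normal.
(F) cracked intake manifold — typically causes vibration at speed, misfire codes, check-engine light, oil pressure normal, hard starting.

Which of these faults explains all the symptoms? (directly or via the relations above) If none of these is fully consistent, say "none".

Per-candidate check:
(A) failing water pump — does not account for misfire codes, burning smell, check-engine light
(B) collapsed lifter — does not account for vibration at speed, misfire codes, check-engine light
(C) worn timing belt — fails on oil pressure low, vibration at speed, burning smell, check-engine light (predicts oil pressure normal, not oil pressure low)
(D) vacuum leak — does not account for misfire codes, burning smell, check-engine light
(E) seized caliper — oil pressure low miss; hard starting miss; vibration at speed miss; misfire codes miss; burning smell match; check-engine light miss
(F) cracked intake manifold — fails on oil pressure low, burning smell (predicts oil pressure normal, not oil pressure low)
No candidate is consistent with all observations.

none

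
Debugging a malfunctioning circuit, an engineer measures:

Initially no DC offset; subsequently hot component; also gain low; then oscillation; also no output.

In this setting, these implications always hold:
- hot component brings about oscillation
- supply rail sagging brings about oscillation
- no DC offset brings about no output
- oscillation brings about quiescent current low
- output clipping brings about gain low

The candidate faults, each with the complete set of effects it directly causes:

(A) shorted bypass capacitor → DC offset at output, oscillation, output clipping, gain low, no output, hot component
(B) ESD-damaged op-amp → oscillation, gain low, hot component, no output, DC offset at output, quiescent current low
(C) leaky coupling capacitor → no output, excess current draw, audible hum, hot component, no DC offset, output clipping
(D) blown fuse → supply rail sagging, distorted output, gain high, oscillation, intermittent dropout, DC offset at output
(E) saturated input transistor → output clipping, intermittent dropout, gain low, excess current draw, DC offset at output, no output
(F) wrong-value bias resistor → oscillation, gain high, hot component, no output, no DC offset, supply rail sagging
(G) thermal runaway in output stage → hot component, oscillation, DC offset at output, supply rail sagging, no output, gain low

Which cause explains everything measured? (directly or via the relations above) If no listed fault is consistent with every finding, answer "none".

For each candidate, compare predicted effects to what was observed:
(A) shorted bypass capacitor — no DC offset NO; hot component yes; gain low yes; oscillation yes; no output yes
(B) ESD-damaged op-amp — fails on no DC offset (predicts DC offset at output, not no DC offset)
(C) leaky coupling capacitor — no DC offset yes; hot component yes; gain low yes (via output clipping → gain low); oscillation yes (via hot component → oscillation); no output yes
(D) blown fuse — no DC offset NO; hot component NO; gain low NO; oscillation yes; no output NO
(E) saturated input transistor — fails on no DC offset, hot component, oscillation (predicts DC offset at output, not no DC offset)
(F) wrong-value bias resistor — no DC offset yes; hot component yes; gain low NO; oscillation yes; no output yes
(G) thermal runaway in output stage — no DC offset NO; hot component yes; gain low yes; oscillation yes; no output yes
(C) is the only candidate with no mismatches.

C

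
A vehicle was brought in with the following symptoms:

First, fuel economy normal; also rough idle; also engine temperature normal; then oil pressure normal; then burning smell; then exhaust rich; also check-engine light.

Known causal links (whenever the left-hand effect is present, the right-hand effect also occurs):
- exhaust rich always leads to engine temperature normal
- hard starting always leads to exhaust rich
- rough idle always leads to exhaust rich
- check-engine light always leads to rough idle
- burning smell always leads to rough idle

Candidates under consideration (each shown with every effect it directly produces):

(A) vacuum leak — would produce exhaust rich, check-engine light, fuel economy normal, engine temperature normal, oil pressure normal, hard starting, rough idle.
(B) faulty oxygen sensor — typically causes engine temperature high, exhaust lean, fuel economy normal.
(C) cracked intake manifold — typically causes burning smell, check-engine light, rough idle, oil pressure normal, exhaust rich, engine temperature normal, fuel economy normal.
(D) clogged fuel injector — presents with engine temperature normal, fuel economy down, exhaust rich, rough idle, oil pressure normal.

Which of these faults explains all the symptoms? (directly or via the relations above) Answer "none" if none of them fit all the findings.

For each candidate, compare predicted effects to what was observed:
(A) vacuum leak — does not account for burning smell
(B) faulty oxygen sensor — fuel economy normal +; rough idle -; engine temperature normal -; oil pressure normal -; burning smell -; exhaust rich -; check-engine light -
(C) cracked intake manifold — accounts for every observation
(D) clogged fuel injector — fuel economy normal -; rough idle +; engine temperature normal +; oil pressure normal +; burning smell -; exhaust rich +; check-engine light -
Only (C) is consistent with every observation.

C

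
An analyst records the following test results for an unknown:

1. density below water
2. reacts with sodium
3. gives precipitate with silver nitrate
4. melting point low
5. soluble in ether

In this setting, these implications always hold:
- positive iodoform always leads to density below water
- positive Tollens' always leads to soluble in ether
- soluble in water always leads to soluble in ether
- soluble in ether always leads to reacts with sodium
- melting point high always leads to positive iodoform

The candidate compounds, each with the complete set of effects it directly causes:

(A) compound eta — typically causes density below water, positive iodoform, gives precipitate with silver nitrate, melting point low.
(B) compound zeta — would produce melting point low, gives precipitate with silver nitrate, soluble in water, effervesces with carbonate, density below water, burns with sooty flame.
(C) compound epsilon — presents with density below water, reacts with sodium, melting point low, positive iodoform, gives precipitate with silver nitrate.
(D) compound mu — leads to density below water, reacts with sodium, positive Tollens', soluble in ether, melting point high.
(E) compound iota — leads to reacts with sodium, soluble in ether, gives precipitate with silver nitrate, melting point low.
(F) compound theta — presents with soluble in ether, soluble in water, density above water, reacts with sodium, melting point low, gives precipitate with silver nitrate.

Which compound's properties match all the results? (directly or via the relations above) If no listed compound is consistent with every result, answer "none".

B

For each candidate, compare predicted effects to what was observed:
(A) compound eta — density below water ✓; reacts with sodium ✗; gives precipitate with silver nitrate ✓; melting point low ✓; soluble in ether ✗
(B) compound zeta — density below water ✓; reacts with sodium ✓ (through soluble in water → soluble in ether → reacts with sodium); gives precipitate with silver nitrate ✓; melting point low ✓; soluble in ether ✓ (through soluble in water → soluble in ether)
(C) compound epsilon — does not account for soluble in ether
(D) compound mu — density below water ✓; reacts with sodium ✓; gives precipitate with silver nitrate ✗; melting point low ✗; soluble in ether ✓
(E) compound iota — density below water ✗; reacts with sodium ✓; gives precipitate with silver nitrate ✓; melting point low ✓; soluble in ether ✓
(F) compound theta — density below water ✗; reacts with sodium ✓; gives precipitate with silver nitrate ✓; melting point low ✓; soluble in ether ✓
Only (B) is consistent with every observation.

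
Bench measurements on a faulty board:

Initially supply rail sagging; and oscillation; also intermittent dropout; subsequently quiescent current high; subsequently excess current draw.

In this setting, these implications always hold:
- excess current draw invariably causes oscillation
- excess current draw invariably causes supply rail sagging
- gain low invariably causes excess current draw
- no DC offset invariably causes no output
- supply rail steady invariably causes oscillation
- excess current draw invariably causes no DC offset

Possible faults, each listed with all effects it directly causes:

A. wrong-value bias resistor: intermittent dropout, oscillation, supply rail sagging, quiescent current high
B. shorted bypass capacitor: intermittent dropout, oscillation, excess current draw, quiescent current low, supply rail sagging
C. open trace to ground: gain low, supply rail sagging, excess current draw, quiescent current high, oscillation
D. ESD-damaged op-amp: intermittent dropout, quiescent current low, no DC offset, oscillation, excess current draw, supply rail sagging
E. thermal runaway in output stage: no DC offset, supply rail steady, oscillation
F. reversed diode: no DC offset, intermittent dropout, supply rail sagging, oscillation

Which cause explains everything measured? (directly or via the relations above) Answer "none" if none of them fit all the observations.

none

Per-candidate check:
(A) wrong-value bias resistor — supply rail sagging ✓; oscillation ✓; intermittent dropout ✓; quiescent current high ✓; excess current draw ✗
(B) shorted bypass capacitor — fails on quiescent current high (predicts quiescent current low, not quiescent current high)
(C) open trace to ground — supply rail sagging ✓; oscillation ✓; intermittent dropout ✗; quiescent current high ✓; excess current draw ✓
(D) ESD-damaged op-amp — fails on quiescent current high (predicts quiescent current low, not quiescent current high)
(E) thermal runaway in output stage — supply rail sagging ✗; oscillation ✓; intermittent dropout ✗; quiescent current high ✗; excess current draw ✗
(F) reversed diode — does not account for quiescent current high, excess current draw
None of the listed candidates fits everything.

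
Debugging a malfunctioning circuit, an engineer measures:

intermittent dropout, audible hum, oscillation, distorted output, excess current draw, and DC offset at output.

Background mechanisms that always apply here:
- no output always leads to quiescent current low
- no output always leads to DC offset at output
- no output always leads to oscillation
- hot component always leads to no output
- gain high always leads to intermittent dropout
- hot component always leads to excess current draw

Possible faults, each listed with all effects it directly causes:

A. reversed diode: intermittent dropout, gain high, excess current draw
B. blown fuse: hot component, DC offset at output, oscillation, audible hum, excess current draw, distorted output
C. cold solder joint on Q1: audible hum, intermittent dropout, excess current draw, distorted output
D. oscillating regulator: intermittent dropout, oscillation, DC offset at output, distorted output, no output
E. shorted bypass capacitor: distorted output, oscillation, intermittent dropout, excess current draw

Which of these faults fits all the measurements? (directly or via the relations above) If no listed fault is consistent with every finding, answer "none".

none

Per-candidate check:
(A) reversed diode — does not account for audible hum, oscillation, distorted output, DC offset at output
(B) blown fuse — does not account for intermittent dropout
(C) cold solder joint on Q1 — does not account for oscillation, DC offset at output
(D) oscillating regulator — intermittent dropout ✓; audible hum ✗; oscillation ✓; distorted output ✓; excess current draw ✗; DC offset at output ✓
(E) shorted bypass capacitor — does not account for audible hum, DC offset at output
Every candidate fails on at least one observation.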